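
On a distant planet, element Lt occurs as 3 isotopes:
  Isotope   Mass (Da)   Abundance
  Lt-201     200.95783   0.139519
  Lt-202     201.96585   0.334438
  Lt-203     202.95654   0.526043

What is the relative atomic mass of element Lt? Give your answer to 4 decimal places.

Average mass = Σ (abundance × isotope mass) = 0.139519 × 200.95783 + 0.334438 × 201.96585 + 0.526043 × 202.95654
= 28.037435 + 67.545055 + 106.763867 = 202.346357 Da

202.3464 Da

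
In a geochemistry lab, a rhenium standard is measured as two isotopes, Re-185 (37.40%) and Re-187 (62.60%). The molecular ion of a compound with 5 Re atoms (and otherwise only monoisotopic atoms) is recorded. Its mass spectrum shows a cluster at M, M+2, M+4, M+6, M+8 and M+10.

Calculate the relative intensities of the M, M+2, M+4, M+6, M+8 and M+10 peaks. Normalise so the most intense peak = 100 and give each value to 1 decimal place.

2.1 : 17.8 : 59.7 : 100.0 : 83.7 : 28.0

Expanding (0.3740 + 0.6260)^5:
P(M) = 0.3740^5 = 0.007317
P(M+2) = 5 × 0.3740^4 × 0.6260^1 = 0.061239
P(M+4) = 10 × 0.3740^3 × 0.6260^2 = 0.205005
P(M+6) = 10 × 0.3740^2 × 0.6260^3 = 0.343136
P(M+8) = 5 × 0.3740^1 × 0.6260^4 = 0.287170
P(M+10) = 0.6260^5 = 0.096133
The M+6 peak is largest (0.343136); scaling to 100 gives 2.1 : 17.8 : 59.7 : 100.0 : 83.7 : 28.0.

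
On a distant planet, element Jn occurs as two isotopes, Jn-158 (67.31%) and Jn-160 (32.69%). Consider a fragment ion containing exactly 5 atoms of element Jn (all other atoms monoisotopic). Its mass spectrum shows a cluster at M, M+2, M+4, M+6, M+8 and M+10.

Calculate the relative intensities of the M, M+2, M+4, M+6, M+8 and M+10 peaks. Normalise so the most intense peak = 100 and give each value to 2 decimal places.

41.18 : 100.00 : 97.13 : 47.17 : 11.46 : 1.11

Expanding (0.6731 + 0.3269)^5:
P(M) = 0.6731^5 = 0.138165
P(M+2) = 5 × 0.6731^4 × 0.3269^1 = 0.335508
P(M+4) = 10 × 0.6731^3 × 0.3269^2 = 0.325888
P(M+6) = 10 × 0.6731^2 × 0.3269^3 = 0.158272
P(M+8) = 5 × 0.6731^1 × 0.3269^4 = 0.038433
P(M+10) = 0.3269^5 = 0.003733
The M+2 peak is largest (0.335508); scaling to 100 gives 41.18 : 100.00 : 97.13 : 47.17 : 11.46 : 1.11.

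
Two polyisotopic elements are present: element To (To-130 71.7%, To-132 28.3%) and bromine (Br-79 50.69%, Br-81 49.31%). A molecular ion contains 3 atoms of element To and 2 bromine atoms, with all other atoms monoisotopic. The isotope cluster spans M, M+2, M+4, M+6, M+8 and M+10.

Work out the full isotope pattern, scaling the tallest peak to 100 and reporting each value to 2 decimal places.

Element To pattern (n=3): 0.36860181 : 0.43646156 : 0.17227144 : 0.02266519
Bromine pattern (n=2): 0.25694761 : 0.49990478 : 0.24314761
Convolve the two distributions (both contribute in 2-u steps):
  M: 0.36860181×0.25694761 = 0.094711
  M+2: 0.36860181×0.49990478 + 0.43646156×0.25694761 = 0.296414
  M+4: 0.36860181×0.24314761 + 0.43646156×0.49990478 + 0.17227144×0.25694761 = 0.352079
  M+6: 0.43646156×0.24314761 + 0.17227144×0.49990478 + 0.02266519×0.25694761 = 0.198068
  M+8: 0.17227144×0.24314761 + 0.02266519×0.49990478 = 0.053218
  M+10: 0.02266519×0.24314761 = 0.005511
Scale to base peak (0.352079) = 100: 26.90 : 84.19 : 100.00 : 56.26 : 15.12 : 1.57

26.90 : 84.19 : 100.00 : 56.26 : 15.12 : 1.57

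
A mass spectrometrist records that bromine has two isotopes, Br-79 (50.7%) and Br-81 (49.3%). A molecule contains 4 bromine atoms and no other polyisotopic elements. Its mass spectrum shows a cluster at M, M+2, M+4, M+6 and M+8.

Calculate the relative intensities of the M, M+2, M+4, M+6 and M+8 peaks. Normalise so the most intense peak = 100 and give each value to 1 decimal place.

17.6 : 68.6 : 100.0 : 64.8 : 15.8

Expanding (0.507 + 0.493)^4:
P(M) = 0.507^4 = 0.066074
P(M+2) = 4 × 0.507^3 × 0.493^1 = 0.256999
P(M+4) = 6 × 0.507^2 × 0.493^2 = 0.374853
P(M+6) = 4 × 0.507^1 × 0.493^3 = 0.243001
P(M+8) = 0.493^4 = 0.059073
The M+4 peak is largest (0.374853); scaling to 100 gives 17.6 : 68.6 : 100.0 : 64.8 : 15.8.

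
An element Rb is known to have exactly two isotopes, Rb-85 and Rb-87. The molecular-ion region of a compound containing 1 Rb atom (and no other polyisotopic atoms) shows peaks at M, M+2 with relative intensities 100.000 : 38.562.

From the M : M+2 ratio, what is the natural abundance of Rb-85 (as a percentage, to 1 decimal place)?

Let p = fractional abundance of Rb-85. I(M+2)/I(M) = [C(1,1)·p^0·(1−p)] / p^1 = 1·(1−p)/p = 38.562/100.000 = 0.3856
(1−p)/p = 0.3856/1 = 0.3856  ⇒  p = 1/(1 + 0.3856) = 0.7217
Rb-85: 72.2%, Rb-87: 27.8%.

72.2%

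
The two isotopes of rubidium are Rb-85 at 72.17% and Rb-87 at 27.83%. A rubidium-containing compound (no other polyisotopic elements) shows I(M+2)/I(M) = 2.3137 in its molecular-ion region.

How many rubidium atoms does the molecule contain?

6

For n independent Rb atoms, I(M+2)/I(M) = n · (abundance Rb-87) / (abundance Rb-85) = n · 0.2783/0.7217.
n = 2.3137 × 0.7217/0.2783 = 6.00 ≈ 6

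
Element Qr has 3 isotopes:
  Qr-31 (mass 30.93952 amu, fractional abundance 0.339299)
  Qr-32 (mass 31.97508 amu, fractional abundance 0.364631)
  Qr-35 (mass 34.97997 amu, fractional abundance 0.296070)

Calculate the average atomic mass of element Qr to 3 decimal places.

32.513 amu

Ar = Σ fᵢ·mᵢ = 0.339299 × 30.93952 + 0.364631 × 31.97508 + 0.296070 × 34.97997
= 10.497748 + 11.659105 + 10.356520 = 32.513373 amu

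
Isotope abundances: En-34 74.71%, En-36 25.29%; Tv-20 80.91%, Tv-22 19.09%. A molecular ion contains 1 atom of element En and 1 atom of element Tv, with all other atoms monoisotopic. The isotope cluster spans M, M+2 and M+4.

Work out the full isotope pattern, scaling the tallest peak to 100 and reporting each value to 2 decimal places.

100.00 : 57.45 : 7.99

Element En pattern (n=1): 0.7471 : 0.2529
Element Tv pattern (n=1): 0.8091 : 0.1909
Convolve the two distributions (both contribute in 2-u steps):
  M: 0.7471×0.8091 = 0.604479
  M+2: 0.7471×0.1909 + 0.2529×0.8091 = 0.347243
  M+4: 0.2529×0.1909 = 0.048279
Scale to base peak (0.604479) = 100: 100.00 : 57.45 : 7.99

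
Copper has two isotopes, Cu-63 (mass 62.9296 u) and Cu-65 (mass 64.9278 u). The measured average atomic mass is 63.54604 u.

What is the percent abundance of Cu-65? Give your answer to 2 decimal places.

30.85%

With x = fraction of Cu-63 (so Cu-65 is 1 − x):
62.9296·x + 64.9278·(1 − x) = 63.54604
(62.9296 − 64.9278)·x = 63.54604 − 64.9278
x = -1.38176 / -1.9982 = 0.69150 → 69.15% Cu-63, 30.85% Cu-65.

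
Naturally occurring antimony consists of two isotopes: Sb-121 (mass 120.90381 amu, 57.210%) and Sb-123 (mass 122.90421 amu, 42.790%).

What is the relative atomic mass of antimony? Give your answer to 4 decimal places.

Ar = Σ fᵢ·mᵢ = 0.57210 × 120.90381 + 0.42790 × 122.90421
= 69.169070 + 52.590711 = 121.759781 amu

121.7598 amu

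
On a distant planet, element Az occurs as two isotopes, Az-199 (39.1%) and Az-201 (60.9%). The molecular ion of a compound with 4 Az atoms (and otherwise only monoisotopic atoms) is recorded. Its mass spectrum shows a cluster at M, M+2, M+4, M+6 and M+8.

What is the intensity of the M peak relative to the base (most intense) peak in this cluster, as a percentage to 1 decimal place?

6.6%

Term probabilities: M 0.0234, M+2 0.1456, M+4 0.3402, M+6 0.3533, M+8 0.1376. Base peak = M+6.
P(M+6) = C(4,3) × 0.391^1 × 0.609^3 = 4 × 0.3910 × 0.22586653 = 0.353255 (base)
P(M) = C(4,0) × 0.391^4 × 0.609^0 = 1 × 0.0233726 × 1.0000 = 0.023373
Relative intensity = 0.023373 / 0.353255 × 100 = 6.6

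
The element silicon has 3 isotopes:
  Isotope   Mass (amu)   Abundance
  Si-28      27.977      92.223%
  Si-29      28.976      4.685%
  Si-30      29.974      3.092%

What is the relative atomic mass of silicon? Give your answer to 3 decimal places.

Ar = Σ fᵢ·mᵢ = 0.92223 × 27.977 + 0.04685 × 28.976 + 0.03092 × 29.974
= 25.8012 + 1.3575 + 0.9268 = 28.0855 amu

28.086 amu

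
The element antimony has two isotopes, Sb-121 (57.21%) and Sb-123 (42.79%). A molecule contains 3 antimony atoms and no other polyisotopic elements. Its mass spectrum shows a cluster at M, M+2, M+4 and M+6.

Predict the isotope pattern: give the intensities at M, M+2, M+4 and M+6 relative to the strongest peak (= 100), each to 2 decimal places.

44.57 : 100.00 : 74.79 : 18.65

Expanding (0.5721 + 0.4279)^3:
P(M) = 0.5721^3 = 0.187247
P(M+2) = 3 × 0.5721^2 × 0.4279^1 = 0.420153
P(M+4) = 3 × 0.5721^1 × 0.4279^2 = 0.314252
P(M+6) = 0.4279^3 = 0.078348
The M+2 peak is largest (0.420153); scaling to 100 gives 44.57 : 100.00 : 74.79 : 18.65.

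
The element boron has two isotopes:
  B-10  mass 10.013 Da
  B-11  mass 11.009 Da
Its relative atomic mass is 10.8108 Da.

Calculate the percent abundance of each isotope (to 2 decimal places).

Writing the weighted mean with unknown fraction x of B-10:
10.013·x + 11.009·(1 − x) = 10.8108
(10.013 − 11.009)·x = 10.8108 − 11.009
x = -0.1982 / -0.996 = 0.19900 → 19.90% B-10, 80.10% B-11.

B-10: 19.90%, B-11: 80.10%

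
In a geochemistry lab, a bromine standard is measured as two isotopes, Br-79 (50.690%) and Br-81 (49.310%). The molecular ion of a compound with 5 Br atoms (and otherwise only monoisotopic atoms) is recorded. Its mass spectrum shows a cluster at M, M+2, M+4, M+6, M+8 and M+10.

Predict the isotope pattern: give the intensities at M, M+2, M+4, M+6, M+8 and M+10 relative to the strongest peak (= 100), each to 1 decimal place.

Expanding (0.50690 + 0.49310)^5:
P(M) = 0.50690^5 = 0.033467
P(M+2) = 5 × 0.50690^4 × 0.49310^1 = 0.162777
P(M+4) = 10 × 0.50690^3 × 0.49310^2 = 0.316692
P(M+6) = 10 × 0.50690^2 × 0.49310^3 = 0.308070
P(M+8) = 5 × 0.50690^1 × 0.49310^4 = 0.149842
P(M+10) = 0.49310^5 = 0.029152
The M+4 peak is largest (0.316692); scaling to 100 gives 10.6 : 51.4 : 100.0 : 97.3 : 47.3 : 9.2.

10.6 : 51.4 : 100.0 : 97.3 : 47.3 : 9.2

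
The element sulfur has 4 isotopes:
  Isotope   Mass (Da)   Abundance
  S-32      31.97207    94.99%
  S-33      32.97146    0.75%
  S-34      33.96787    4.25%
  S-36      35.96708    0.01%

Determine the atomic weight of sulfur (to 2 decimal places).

Weight each isotope mass by its fractional abundance: 0.9499 × 31.97207 + 0.0075 × 32.97146 + 0.0425 × 33.96787 + 0.0001 × 35.96708
= 30.370269 + 0.247286 + 1.443634 + 0.003597 = 32.064786 Da

32.06 Da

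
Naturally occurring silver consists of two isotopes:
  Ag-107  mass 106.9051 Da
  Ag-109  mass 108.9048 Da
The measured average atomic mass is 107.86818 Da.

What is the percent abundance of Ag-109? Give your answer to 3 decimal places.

Writing the weighted mean with unknown fraction x of Ag-107:
106.9051·x + 108.9048·(1 − x) = 107.86818
(106.9051 − 108.9048)·x = 107.86818 − 108.9048
x = -1.03662 / -1.9997 = 0.51839 → 51.839% Ag-107, 48.161% Ag-109.

48.161%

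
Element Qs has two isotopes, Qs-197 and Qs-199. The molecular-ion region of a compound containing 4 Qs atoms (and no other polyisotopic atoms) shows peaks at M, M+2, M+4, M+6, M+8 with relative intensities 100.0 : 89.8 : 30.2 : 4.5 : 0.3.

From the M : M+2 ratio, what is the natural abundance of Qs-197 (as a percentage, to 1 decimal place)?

81.7%

Write p for the Qs-197 fraction. I(M+2)/I(M) = [C(4,1)·p^3·(1−p)] / p^4 = 4·(1−p)/p = 89.8/100.0 = 0.8980
(1−p)/p = 0.8980/4 = 0.2245  ⇒  p = 1/(1 + 0.2245) = 0.8167
Qs-197: 81.7%, Qs-199: 18.3%.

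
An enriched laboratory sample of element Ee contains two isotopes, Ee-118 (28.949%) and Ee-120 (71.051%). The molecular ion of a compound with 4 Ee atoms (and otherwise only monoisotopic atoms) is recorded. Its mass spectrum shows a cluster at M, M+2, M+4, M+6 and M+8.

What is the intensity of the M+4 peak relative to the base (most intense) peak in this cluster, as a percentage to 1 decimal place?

Binomial terms of (0.28949 + 0.71051)^4: M 0.0070, M+2 0.0689, M+4 0.2538, M+6 0.4153, M+8 0.2548 → M+6 is the base peak.
P(M+6) = C(4,3) × 0.28949^1 × 0.71051^3 = 4 × 0.28949 × 0.35868283 = 0.415340 (base)
P(M+4) = C(4,2) × 0.28949^2 × 0.71051^2 = 6 × 0.08380446 × 0.50482446 = 0.253839
Relative intensity = 0.253839 / 0.415340 × 100 = 61.1

61.1%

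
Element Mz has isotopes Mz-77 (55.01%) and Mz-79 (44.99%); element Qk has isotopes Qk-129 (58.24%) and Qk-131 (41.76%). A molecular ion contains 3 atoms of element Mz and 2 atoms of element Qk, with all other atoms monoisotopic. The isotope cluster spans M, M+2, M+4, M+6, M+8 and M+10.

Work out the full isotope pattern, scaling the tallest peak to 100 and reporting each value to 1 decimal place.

16.6 : 64.4 : 100.0 : 77.6 : 30.1 : 4.7

Element Mz pattern (n=3): 0.16646577 : 0.40843273 : 0.33403724 : 0.09106426
Element Qk pattern (n=2): 0.33918976 : 0.48642048 : 0.17438976
Convolve the two distributions (both contribute in 2-u steps):
  M: 0.16646577×0.33918976 = 0.056463
  M+2: 0.16646577×0.48642048 + 0.40843273×0.33918976 = 0.219509
  M+4: 0.16646577×0.17438976 + 0.40843273×0.48642048 + 0.33403724×0.33918976 = 0.341002
  M+6: 0.40843273×0.17438976 + 0.33403724×0.48642048 + 0.09106426×0.33918976 = 0.264597
  M+8: 0.33403724×0.17438976 + 0.09106426×0.48642048 = 0.102548
  M+10: 0.09106426×0.17438976 = 0.015881
Scale to base peak (0.341002) = 100: 16.6 : 64.4 : 100.0 : 77.6 : 30.1 : 4.7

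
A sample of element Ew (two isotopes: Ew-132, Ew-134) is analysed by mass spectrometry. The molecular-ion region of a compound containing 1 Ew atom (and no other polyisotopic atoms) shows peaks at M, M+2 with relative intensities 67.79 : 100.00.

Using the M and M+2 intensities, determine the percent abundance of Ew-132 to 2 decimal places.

If p is the fraction of Ew that is Ew-132, then I(M+2)/I(M) = [C(1,1)·p^0·(1−p)] / p^1 = 1·(1−p)/p = 100.00/67.79 = 1.4751
(1−p)/p = 1.4751/1 = 1.4751  ⇒  p = 1/(1 + 1.4751) = 0.4040
Ew-132: 40.40%, Ew-134: 59.60%.

40.40%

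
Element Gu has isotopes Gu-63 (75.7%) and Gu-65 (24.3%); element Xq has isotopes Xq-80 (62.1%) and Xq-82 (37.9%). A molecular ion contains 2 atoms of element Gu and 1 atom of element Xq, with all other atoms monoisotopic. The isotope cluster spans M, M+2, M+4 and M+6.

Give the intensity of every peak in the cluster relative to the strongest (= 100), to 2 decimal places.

Element Gu pattern (n=2): 0.573049 : 0.367902 : 0.059049
Element Xq pattern (n=1): 0.6210 : 0.3790
Convolve the two distributions (both contribute in 2-u steps):
  M: 0.573049×0.6210 = 0.355863
  M+2: 0.573049×0.3790 + 0.367902×0.6210 = 0.445653
  M+4: 0.367902×0.3790 + 0.059049×0.6210 = 0.176104
  M+6: 0.059049×0.3790 = 0.022380
Scale to base peak (0.445653) = 100: 79.85 : 100.00 : 39.52 : 5.02

79.85 : 100.00 : 39.52 : 5.02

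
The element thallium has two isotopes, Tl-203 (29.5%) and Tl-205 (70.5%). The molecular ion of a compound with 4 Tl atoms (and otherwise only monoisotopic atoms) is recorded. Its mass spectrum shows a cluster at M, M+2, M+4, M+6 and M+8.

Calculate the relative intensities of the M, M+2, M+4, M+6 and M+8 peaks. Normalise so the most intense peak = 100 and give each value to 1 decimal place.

1.8 : 17.5 : 62.8 : 100.0 : 59.7

Expanding (0.295 + 0.705)^4:
P(M) = 0.295^4 = 0.007573
P(M+2) = 4 × 0.295^3 × 0.705^1 = 0.072396
P(M+4) = 6 × 0.295^2 × 0.705^2 = 0.259522
P(M+6) = 4 × 0.295^1 × 0.705^3 = 0.413475
P(M+8) = 0.705^4 = 0.247034
The M+6 peak is largest (0.413475); scaling to 100 gives 1.8 : 17.5 : 62.8 : 100.0 : 59.7.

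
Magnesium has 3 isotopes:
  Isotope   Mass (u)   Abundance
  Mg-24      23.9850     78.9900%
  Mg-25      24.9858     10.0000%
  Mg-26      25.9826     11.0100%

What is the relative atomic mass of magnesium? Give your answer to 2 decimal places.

24.31 u

The abundance-weighted mean is 0.789900 × 23.9850 + 0.100000 × 24.9858 + 0.110100 × 25.9826
= 18.94575 + 2.49858 + 2.86068 = 24.30501 u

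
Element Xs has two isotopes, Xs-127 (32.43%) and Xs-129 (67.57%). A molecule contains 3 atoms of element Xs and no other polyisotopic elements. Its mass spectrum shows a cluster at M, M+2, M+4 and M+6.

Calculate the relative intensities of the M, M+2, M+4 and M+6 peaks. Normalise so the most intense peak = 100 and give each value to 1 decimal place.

7.7 : 48.0 : 100.0 : 69.5

Each Xs atom is independently Xs-127 (p = 0.3243) or Xs-129 (q = 0.6757); the cluster is the binomial expansion (p + q)^3.
P(M) = 0.3243^3 = 0.034107
P(M+2) = 3 × 0.3243^2 × 0.6757^1 = 0.213191
P(M+4) = 3 × 0.3243^1 × 0.6757^2 = 0.444197
P(M+6) = 0.6757^3 = 0.308505
The M+4 peak is largest (0.444197); scaling to 100 gives 7.7 : 48.0 : 100.0 : 69.5.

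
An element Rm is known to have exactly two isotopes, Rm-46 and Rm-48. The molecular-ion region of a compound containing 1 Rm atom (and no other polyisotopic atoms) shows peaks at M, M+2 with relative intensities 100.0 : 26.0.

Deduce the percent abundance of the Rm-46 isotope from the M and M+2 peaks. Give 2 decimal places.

79.37%

If p is the fraction of Rm that is Rm-46, then I(M+2)/I(M) = [C(1,1)·p^0·(1−p)] / p^1 = 1·(1−p)/p = 26.0/100.0 = 0.2600
(1−p)/p = 0.2600/1 = 0.2600  ⇒  p = 1/(1 + 0.2600) = 0.7937
Rm-46: 79.37%, Rm-48: 20.63%.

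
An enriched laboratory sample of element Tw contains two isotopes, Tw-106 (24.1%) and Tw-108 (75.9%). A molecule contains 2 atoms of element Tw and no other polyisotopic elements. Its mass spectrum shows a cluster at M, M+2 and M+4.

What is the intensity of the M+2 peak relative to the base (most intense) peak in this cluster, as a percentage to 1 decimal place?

63.5%

(0.241 + 0.759)^2 gives M 0.0581, M+2 0.3658, M+4 0.5761; the largest is M+4.
P(M+4) = C(2,2) × 0.241^0 × 0.759^2 = 1 × 1.0000 × 0.576081 = 0.576081 (base)
P(M+2) = C(2,1) × 0.241^1 × 0.759^1 = 2 × 0.2410 × 0.7590 = 0.365838
Relative intensity = 0.365838 / 0.576081 × 100 = 63.5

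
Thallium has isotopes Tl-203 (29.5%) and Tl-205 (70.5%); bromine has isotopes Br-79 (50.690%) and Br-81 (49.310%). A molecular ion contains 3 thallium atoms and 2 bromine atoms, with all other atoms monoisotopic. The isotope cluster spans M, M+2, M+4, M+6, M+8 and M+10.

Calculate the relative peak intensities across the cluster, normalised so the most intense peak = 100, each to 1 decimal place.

1.9 : 17.0 : 59.6 : 100.0 : 79.5 : 24.0

Thallium pattern (n=3): 0.02567237 : 0.18405787 : 0.43986713 : 0.35040263
Bromine pattern (n=2): 0.25694761 : 0.49990478 : 0.24314761
Convolve the two distributions (both contribute in 2-u steps):
  M: 0.02567237×0.25694761 = 0.006596
  M+2: 0.02567237×0.49990478 + 0.18405787×0.25694761 = 0.060127
  M+4: 0.02567237×0.24314761 + 0.18405787×0.49990478 + 0.43986713×0.25694761 = 0.211276
  M+6: 0.18405787×0.24314761 + 0.43986713×0.49990478 + 0.35040263×0.25694761 = 0.354680
  M+8: 0.43986713×0.24314761 + 0.35040263×0.49990478 = 0.282121
  M+10: 0.35040263×0.24314761 = 0.085200
Scale to base peak (0.354680) = 100: 1.9 : 17.0 : 59.6 : 100.0 : 79.5 : 24.0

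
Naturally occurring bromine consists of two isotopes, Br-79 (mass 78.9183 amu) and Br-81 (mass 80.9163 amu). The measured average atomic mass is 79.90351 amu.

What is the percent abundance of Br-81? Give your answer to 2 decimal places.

49.31%

Let x be the fractional abundance of Br-79; then Br-81 has abundance 1 − x.
78.9183·x + 80.9163·(1 − x) = 79.90351
(78.9183 − 80.9163)·x = 79.90351 − 80.9163
x = -1.01279 / -1.9980 = 0.50690 → 50.69% Br-79, 49.31% Br-81.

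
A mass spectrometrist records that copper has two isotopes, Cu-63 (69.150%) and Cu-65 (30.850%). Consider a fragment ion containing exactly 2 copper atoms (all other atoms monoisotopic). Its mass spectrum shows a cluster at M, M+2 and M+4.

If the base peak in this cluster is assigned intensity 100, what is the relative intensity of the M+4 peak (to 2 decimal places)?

19.90

Term probabilities: M 0.4782, M+2 0.4267, M+4 0.0952. Base peak = M.
P(M) = C(2,0) × 0.69150^2 × 0.30850^0 = 1 × 0.47817225 × 1.0000 = 0.478172 (base)
P(M+4) = C(2,2) × 0.69150^0 × 0.30850^2 = 1 × 1.0000 × 0.09517225 = 0.095172
Relative intensity = 0.095172 / 0.478172 × 100 = 19.90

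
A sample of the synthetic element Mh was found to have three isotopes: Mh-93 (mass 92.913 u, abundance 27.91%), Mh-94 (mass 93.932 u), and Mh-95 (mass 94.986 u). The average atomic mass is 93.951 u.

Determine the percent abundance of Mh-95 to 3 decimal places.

28.786%

The remaining 72.09% is split between Mh-94 (fraction x) and Mh-95 (fraction 0.7209 − x).
Substituting: 93.932x + 94.986(0.7209 − x) = 68.0189817
(93.932 − 94.986)x = -0.4564257  ⇒  x = 0.43304, y = 0.28786
Mh-94: 43.304%, Mh-95: 28.786%.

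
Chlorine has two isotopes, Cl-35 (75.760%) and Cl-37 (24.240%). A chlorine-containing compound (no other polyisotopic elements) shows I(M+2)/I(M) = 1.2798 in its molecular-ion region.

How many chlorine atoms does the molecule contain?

The M+2/M ratio from n Cl atoms is n · q/p = n · 0.24240/0.75760.
n = 1.2798 × 0.75760/0.24240 = 4.00 ≈ 4

4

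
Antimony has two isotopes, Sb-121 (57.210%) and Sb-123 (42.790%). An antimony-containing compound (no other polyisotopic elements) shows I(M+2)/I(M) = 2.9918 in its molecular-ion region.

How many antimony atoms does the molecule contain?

4

The M+2/M ratio from n Sb atoms is n · q/p = n · 0.42790/0.57210.
n = 2.9918 × 0.57210/0.42790 = 4.00 ≈ 4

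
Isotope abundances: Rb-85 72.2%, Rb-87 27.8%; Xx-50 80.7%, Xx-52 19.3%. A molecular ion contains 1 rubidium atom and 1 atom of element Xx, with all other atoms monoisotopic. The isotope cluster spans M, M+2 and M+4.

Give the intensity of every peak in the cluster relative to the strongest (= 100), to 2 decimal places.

100.00 : 62.42 : 9.21

Rubidium pattern (n=1): 0.7220 : 0.2780
Element Xx pattern (n=1): 0.8070 : 0.1930
Convolve the two distributions (both contribute in 2-u steps):
  M: 0.7220×0.8070 = 0.582654
  M+2: 0.7220×0.1930 + 0.2780×0.8070 = 0.363692
  M+4: 0.2780×0.1930 = 0.053654
Scale to base peak (0.582654) = 100: 100.00 : 62.42 : 9.21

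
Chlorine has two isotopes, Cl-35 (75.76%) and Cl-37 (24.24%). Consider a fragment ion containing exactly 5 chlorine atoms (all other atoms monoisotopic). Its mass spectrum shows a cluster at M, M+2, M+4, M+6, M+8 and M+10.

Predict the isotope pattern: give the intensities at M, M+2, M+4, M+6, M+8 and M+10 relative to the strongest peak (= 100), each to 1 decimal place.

62.5 : 100.0 : 64.0 : 20.5 : 3.3 : 0.2

Expanding (0.7576 + 0.2424)^5:
P(M) = 0.7576^5 = 0.249574
P(M+2) = 5 × 0.7576^4 × 0.2424^1 = 0.399266
P(M+4) = 10 × 0.7576^3 × 0.2424^2 = 0.255497
P(M+6) = 10 × 0.7576^2 × 0.2424^3 = 0.081748
P(M+8) = 5 × 0.7576^1 × 0.2424^4 = 0.013078
P(M+10) = 0.2424^5 = 0.000837
The M+2 peak is largest (0.399266); scaling to 100 gives 62.5 : 100.0 : 64.0 : 20.5 : 3.3 : 0.2.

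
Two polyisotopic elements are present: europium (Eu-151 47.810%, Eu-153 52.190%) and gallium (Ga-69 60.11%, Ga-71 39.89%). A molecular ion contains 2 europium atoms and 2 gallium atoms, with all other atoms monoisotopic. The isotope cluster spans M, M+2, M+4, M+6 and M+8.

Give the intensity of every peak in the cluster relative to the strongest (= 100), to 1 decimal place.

22.1 : 77.5 : 100.0 : 56.1 : 11.6

Europium pattern (n=2): 0.22857961 : 0.49904078 : 0.27237961
Gallium pattern (n=2): 0.36132121 : 0.47955758 : 0.15912121
Convolve the two distributions (both contribute in 2-u steps):
  M: 0.22857961×0.36132121 = 0.082591
  M+2: 0.22857961×0.47955758 + 0.49904078×0.36132121 = 0.289931
  M+4: 0.22857961×0.15912121 + 0.49904078×0.47955758 + 0.27237961×0.36132121 = 0.374107
  M+6: 0.49904078×0.15912121 + 0.27237961×0.47955758 = 0.210030
  M+8: 0.27237961×0.15912121 = 0.043341
Scale to base peak (0.374107) = 100: 22.1 : 77.5 : 100.0 : 56.1 : 11.6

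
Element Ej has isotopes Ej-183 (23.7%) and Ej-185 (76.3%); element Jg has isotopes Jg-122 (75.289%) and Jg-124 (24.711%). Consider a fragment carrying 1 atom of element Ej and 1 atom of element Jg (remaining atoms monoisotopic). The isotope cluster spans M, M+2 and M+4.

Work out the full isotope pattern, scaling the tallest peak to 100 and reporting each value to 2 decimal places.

28.19 : 100.00 : 29.78

Element Ej pattern (n=1): 0.2370 : 0.7630
Element Jg pattern (n=1): 0.75289 : 0.24711
Convolve the two distributions (both contribute in 2-u steps):
  M: 0.2370×0.75289 = 0.178435
  M+2: 0.2370×0.24711 + 0.7630×0.75289 = 0.633020
  M+4: 0.7630×0.24711 = 0.188545
Scale to base peak (0.633020) = 100: 28.19 : 100.00 : 29.78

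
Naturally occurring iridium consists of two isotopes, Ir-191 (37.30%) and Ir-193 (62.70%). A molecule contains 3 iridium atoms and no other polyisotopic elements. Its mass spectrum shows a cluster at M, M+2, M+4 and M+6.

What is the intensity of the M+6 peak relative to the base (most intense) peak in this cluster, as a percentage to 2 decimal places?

(0.3730 + 0.6270)^3 gives M 0.0519, M+2 0.2617, M+4 0.4399, M+6 0.2465; the largest is M+4.
P(M+4) = C(3,2) × 0.3730^1 × 0.6270^2 = 3 × 0.3730 × 0.393129 = 0.439911 (base)
P(M+6) = C(3,3) × 0.3730^0 × 0.6270^3 = 1 × 1.0000 × 0.24649188 = 0.246492
Relative intensity = 0.246492 / 0.439911 × 100 = 56.03

56.03%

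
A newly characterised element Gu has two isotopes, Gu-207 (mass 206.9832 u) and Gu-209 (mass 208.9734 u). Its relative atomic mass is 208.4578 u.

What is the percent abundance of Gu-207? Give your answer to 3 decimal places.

With x = fraction of Gu-207 (so Gu-209 is 1 − x):
206.9832·x + 208.9734·(1 − x) = 208.4578
(206.9832 − 208.9734)·x = 208.4578 − 208.9734
x = -0.5156 / -1.9902 = 0.25907 → 25.907% Gu-207, 74.093% Gu-209.

25.907%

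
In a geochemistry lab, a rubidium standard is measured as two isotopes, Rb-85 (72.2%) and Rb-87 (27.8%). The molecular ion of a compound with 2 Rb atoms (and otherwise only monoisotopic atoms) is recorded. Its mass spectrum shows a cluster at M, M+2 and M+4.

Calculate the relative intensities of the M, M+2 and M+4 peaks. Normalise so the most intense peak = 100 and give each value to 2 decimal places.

100.00 : 77.01 : 14.83

Each Rb atom is independently Rb-85 (p = 0.722) or Rb-87 (q = 0.278); the cluster is the binomial expansion (p + q)^2.
P(M) = 0.722^2 = 0.521284
P(M+2) = 2 × 0.722^1 × 0.278^1 = 0.401432
P(M+4) = 0.278^2 = 0.077284
The M peak is largest (0.521284); scaling to 100 gives 100.00 : 77.01 : 14.83.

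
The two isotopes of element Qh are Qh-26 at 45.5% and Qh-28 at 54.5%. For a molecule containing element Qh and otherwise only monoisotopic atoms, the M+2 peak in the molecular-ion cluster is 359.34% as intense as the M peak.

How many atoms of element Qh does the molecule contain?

For n independent Qh atoms, I(M+2)/I(M) = n · (abundance Qh-28) / (abundance Qh-26) = n · 0.545/0.455.
n = 3.5934 × 0.455/0.545 = 3.00 ≈ 3

3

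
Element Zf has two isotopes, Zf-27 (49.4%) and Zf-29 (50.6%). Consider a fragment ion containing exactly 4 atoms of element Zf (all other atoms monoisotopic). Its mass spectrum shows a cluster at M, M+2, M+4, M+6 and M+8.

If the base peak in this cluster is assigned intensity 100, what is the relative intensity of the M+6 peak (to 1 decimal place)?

(0.494 + 0.506)^4 gives M 0.0596, M+2 0.2440, M+4 0.3749, M+6 0.2560, M+8 0.0656; the largest is M+4.
P(M+4) = C(4,2) × 0.494^2 × 0.506^2 = 6 × 0.244036 × 0.256036 = 0.374892 (base)
P(M+6) = C(4,3) × 0.494^1 × 0.506^3 = 4 × 0.4940 × 0.12955422 = 0.255999
Relative intensity = 0.255999 / 0.374892 × 100 = 68.3

68.3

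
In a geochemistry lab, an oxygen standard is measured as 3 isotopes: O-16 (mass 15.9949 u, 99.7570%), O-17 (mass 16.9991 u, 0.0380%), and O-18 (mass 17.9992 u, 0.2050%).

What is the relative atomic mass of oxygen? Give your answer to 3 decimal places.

15.999 u

Weight each isotope mass by its fractional abundance: 0.997570 × 15.9949 + 0.000380 × 16.9991 + 0.002050 × 17.9992
= 15.95603 + 0.00646 + 0.03690 = 15.99939 u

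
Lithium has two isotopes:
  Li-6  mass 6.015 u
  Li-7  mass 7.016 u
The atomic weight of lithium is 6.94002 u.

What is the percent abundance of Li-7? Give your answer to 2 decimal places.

With x = fraction of Li-6 (so Li-7 is 1 − x):
6.015·x + 7.016·(1 − x) = 6.94002
(6.015 − 7.016)·x = 6.94002 − 7.016
x = -0.07598 / -1.001 = 0.07590 → 7.59% Li-6, 92.41% Li-7.

92.41%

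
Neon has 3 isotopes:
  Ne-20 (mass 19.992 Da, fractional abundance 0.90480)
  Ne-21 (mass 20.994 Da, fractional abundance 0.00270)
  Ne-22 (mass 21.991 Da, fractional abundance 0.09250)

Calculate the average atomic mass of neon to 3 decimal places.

20.180 Da

The abundance-weighted mean is 0.90480 × 19.992 + 0.00270 × 20.994 + 0.09250 × 21.991
= 18.0888 + 0.0567 + 2.0342 = 20.1797 Da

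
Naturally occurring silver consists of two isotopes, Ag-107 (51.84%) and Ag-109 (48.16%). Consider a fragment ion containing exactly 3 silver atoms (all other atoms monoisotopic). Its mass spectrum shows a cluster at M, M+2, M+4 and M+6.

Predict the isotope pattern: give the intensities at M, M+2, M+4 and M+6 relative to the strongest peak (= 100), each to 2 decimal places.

35.88 : 100.00 : 92.90 : 28.77

Each Ag atom is independently Ag-107 (p = 0.5184) or Ag-109 (q = 0.4816); the cluster is the binomial expansion (p + q)^3.
P(M) = 0.5184^3 = 0.139314
P(M+2) = 3 × 0.5184^2 × 0.4816^1 = 0.388273
P(M+4) = 3 × 0.5184^1 × 0.4816^2 = 0.360711
P(M+6) = 0.4816^3 = 0.111702
The M+2 peak is largest (0.388273); scaling to 100 gives 35.88 : 100.00 : 92.90 : 28.77.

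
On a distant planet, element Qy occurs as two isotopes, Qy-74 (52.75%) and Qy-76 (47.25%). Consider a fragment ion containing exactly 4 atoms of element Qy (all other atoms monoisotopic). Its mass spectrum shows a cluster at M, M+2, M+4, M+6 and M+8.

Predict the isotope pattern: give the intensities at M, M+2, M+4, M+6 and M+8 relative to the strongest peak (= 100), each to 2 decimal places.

The 4 Qy atoms are independent, so intensities follow the terms of (0.5275 + 0.4725)^4.
P(M) = 0.5275^4 = 0.077427
P(M+2) = 4 × 0.5275^3 × 0.4725^1 = 0.277415
P(M+4) = 6 × 0.5275^2 × 0.4725^2 = 0.372735
P(M+6) = 4 × 0.5275^1 × 0.4725^3 = 0.222581
P(M+8) = 0.4725^4 = 0.049843
The M+4 peak is largest (0.372735); scaling to 100 gives 20.77 : 74.43 : 100.00 : 59.72 : 13.37.

20.77 : 74.43 : 100.00 : 59.72 : 13.37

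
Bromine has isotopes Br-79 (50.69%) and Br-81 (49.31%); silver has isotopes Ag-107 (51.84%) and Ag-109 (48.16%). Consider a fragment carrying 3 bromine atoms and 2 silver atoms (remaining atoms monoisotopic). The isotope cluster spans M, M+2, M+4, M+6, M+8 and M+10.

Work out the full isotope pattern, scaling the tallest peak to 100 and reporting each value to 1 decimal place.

Bromine pattern (n=3): 0.13024674 : 0.3801026 : 0.36975457 : 0.11989609
Silver pattern (n=2): 0.26873856 : 0.49932288 : 0.23193856
Convolve the two distributions (both contribute in 2-u steps):
  M: 0.13024674×0.26873856 = 0.035002
  M+2: 0.13024674×0.49932288 + 0.3801026×0.26873856 = 0.167183
  M+4: 0.13024674×0.23193856 + 0.3801026×0.49932288 + 0.36975457×0.26873856 = 0.319370
  M+6: 0.3801026×0.23193856 + 0.36975457×0.49932288 + 0.11989609×0.26873856 = 0.305008
  M+8: 0.36975457×0.23193856 + 0.11989609×0.49932288 = 0.145627
  M+10: 0.11989609×0.23193856 = 0.027809
Scale to base peak (0.319370) = 100: 11.0 : 52.3 : 100.0 : 95.5 : 45.6 : 8.7

11.0 : 52.3 : 100.0 : 95.5 : 45.6 : 8.7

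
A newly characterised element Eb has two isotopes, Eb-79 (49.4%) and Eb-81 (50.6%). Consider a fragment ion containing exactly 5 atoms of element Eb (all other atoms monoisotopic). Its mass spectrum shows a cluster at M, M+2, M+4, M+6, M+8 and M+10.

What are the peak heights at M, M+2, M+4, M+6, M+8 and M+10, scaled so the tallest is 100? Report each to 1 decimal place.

The 5 Eb atoms are independent, so intensities follow the terms of (0.494 + 0.506)^5.
P(M) = 0.494^5 = 0.029419
P(M+2) = 5 × 0.494^4 × 0.506^1 = 0.150671
P(M+4) = 10 × 0.494^3 × 0.506^2 = 0.308661
P(M+6) = 10 × 0.494^2 × 0.506^3 = 0.316159
P(M+8) = 5 × 0.494^1 × 0.506^4 = 0.161919
P(M+10) = 0.506^5 = 0.033171
The M+6 peak is largest (0.316159); scaling to 100 gives 9.3 : 47.7 : 97.6 : 100.0 : 51.2 : 10.5.

9.3 : 47.7 : 97.6 : 100.0 : 51.2 : 10.5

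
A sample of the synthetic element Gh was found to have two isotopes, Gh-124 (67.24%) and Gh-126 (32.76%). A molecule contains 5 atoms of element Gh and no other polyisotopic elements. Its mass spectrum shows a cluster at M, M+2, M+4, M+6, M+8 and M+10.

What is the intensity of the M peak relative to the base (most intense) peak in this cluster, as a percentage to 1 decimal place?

Term probabilities: M 0.1374, M+2 0.3348, M+4 0.3263, M+6 0.1590, M+8 0.0387, M+10 0.0038. Base peak = M+2.
P(M+2) = C(5,1) × 0.6724^4 × 0.3276^1 = 5 × 0.20441409 × 0.3276 = 0.334830 (base)
P(M) = C(5,0) × 0.6724^5 × 0.3276^0 = 1 × 0.13744803 × 1.0000 = 0.137448
Relative intensity = 0.137448 / 0.334830 × 100 = 41.1

41.1%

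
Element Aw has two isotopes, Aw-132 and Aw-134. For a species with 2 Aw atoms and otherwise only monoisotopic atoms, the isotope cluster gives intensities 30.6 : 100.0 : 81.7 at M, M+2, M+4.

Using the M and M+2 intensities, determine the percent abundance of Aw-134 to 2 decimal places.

If p is the fraction of Aw that is Aw-132, then I(M+2)/I(M) = [C(2,1)·p^1·(1−p)] / p^2 = 2·(1−p)/p = 100.0/30.6 = 3.2680
(1−p)/p = 3.2680/2 = 1.6340  ⇒  p = 1/(1 + 1.6340) = 0.3797
Aw-132: 37.97%, Aw-134: 62.03%.

62.03%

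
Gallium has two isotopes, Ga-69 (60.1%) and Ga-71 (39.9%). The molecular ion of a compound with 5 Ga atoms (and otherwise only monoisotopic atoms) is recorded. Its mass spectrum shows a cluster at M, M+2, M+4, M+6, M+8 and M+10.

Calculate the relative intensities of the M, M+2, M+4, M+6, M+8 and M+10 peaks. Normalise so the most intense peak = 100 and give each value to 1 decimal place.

Expanding (0.601 + 0.399)^5:
P(M) = 0.601^5 = 0.078410
P(M+2) = 5 × 0.601^4 × 0.399^1 = 0.260280
P(M+4) = 10 × 0.601^3 × 0.399^2 = 0.345596
P(M+6) = 10 × 0.601^2 × 0.399^3 = 0.229439
P(M+8) = 5 × 0.601^1 × 0.399^4 = 0.076162
P(M+10) = 0.399^5 = 0.010113
The M+4 peak is largest (0.345596); scaling to 100 gives 22.7 : 75.3 : 100.0 : 66.4 : 22.0 : 2.9.

22.7 : 75.3 : 100.0 : 66.4 : 22.0 : 2.9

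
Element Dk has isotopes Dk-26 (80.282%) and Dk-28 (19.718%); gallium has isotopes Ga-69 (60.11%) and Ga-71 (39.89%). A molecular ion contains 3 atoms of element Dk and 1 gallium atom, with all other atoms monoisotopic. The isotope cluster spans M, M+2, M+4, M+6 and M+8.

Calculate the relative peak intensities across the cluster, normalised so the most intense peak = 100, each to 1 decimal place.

Element Dk pattern (n=3): 0.51743351 : 0.38125933 : 0.09364081 : 0.00766635
Gallium pattern (n=1): 0.6011 : 0.3989
Convolve the two distributions (both contribute in 2-u steps):
  M: 0.51743351×0.6011 = 0.311029
  M+2: 0.51743351×0.3989 + 0.38125933×0.6011 = 0.435579
  M+4: 0.38125933×0.3989 + 0.09364081×0.6011 = 0.208372
  M+6: 0.09364081×0.3989 + 0.00766635×0.6011 = 0.041962
  M+8: 0.00766635×0.3989 = 0.003058
Scale to base peak (0.435579) = 100: 71.4 : 100.0 : 47.8 : 9.6 : 0.7

71.4 : 100.0 : 47.8 : 9.6 : 0.7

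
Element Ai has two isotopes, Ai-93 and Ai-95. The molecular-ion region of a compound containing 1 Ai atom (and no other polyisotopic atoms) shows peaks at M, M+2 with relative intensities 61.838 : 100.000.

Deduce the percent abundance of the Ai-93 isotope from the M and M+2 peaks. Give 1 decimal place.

Write p for the Ai-93 fraction. I(M+2)/I(M) = [C(1,1)·p^0·(1−p)] / p^1 = 1·(1−p)/p = 100.000/61.838 = 1.6171
(1−p)/p = 1.6171/1 = 1.6171  ⇒  p = 1/(1 + 1.6171) = 0.3821
Ai-93: 38.2%, Ai-95: 61.8%.

38.2%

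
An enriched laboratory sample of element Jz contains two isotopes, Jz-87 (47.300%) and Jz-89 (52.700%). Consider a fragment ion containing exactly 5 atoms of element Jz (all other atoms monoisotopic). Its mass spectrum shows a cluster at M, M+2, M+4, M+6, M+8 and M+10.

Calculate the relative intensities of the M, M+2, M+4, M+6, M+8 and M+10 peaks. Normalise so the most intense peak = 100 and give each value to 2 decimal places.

The 5 Jz atoms are independent, so intensities follow the terms of (0.47300 + 0.52700)^5.
P(M) = 0.47300^5 = 0.023676
P(M+2) = 5 × 0.47300^4 × 0.52700^1 = 0.131894
P(M+4) = 10 × 0.47300^3 × 0.52700^2 = 0.293903
P(M+6) = 10 × 0.47300^2 × 0.52700^3 = 0.327457
P(M+8) = 5 × 0.47300^1 × 0.52700^4 = 0.182420
P(M+10) = 0.52700^5 = 0.040649
The M+6 peak is largest (0.327457); scaling to 100 gives 7.23 : 40.28 : 89.75 : 100.00 : 55.71 : 12.41.

7.23 : 40.28 : 89.75 : 100.00 : 55.71 : 12.41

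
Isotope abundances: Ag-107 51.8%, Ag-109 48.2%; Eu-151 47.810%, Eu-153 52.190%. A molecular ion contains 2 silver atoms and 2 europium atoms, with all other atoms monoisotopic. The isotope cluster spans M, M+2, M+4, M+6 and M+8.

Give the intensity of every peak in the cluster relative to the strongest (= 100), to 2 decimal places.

Silver pattern (n=2): 0.268324 : 0.499352 : 0.232324
Europium pattern (n=2): 0.22857961 : 0.49904078 : 0.27237961
Convolve the two distributions (both contribute in 2-u steps):
  M: 0.268324×0.22857961 = 0.061333
  M+2: 0.268324×0.49904078 + 0.499352×0.22857961 = 0.248046
  M+4: 0.268324×0.27237961 + 0.499352×0.49904078 + 0.232324×0.22857961 = 0.375388
  M+6: 0.499352×0.27237961 + 0.232324×0.49904078 = 0.251952
  M+8: 0.232324×0.27237961 = 0.063280
Scale to base peak (0.375388) = 100: 16.34 : 66.08 : 100.00 : 67.12 : 16.86

16.34 : 66.08 : 100.00 : 67.12 : 16.86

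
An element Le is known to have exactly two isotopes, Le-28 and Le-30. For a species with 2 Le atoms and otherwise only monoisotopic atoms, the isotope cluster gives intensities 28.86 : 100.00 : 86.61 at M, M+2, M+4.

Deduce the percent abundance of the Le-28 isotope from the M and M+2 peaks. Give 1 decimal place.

36.6%

Write p for the Le-28 fraction. I(M+2)/I(M) = [C(2,1)·p^1·(1−p)] / p^2 = 2·(1−p)/p = 100.00/28.86 = 3.4650
(1−p)/p = 3.4650/2 = 1.7325  ⇒  p = 1/(1 + 1.7325) = 0.3660
Le-28: 36.6%, Le-30: 63.4%.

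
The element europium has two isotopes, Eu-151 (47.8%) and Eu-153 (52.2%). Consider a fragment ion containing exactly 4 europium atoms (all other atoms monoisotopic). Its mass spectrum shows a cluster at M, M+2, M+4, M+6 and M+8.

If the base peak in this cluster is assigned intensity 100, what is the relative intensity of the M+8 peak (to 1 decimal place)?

Binomial terms of (0.478 + 0.522)^4: M 0.0522, M+2 0.2280, M+4 0.3735, M+6 0.2720, M+8 0.0742 → M+4 is the base peak.
P(M+4) = C(4,2) × 0.478^2 × 0.522^2 = 6 × 0.228484 × 0.272484 = 0.373549 (base)
P(M+8) = C(4,4) × 0.478^0 × 0.522^4 = 1 × 1.0000 × 0.07424753 = 0.074248
Relative intensity = 0.074248 / 0.373549 × 100 = 19.9

19.9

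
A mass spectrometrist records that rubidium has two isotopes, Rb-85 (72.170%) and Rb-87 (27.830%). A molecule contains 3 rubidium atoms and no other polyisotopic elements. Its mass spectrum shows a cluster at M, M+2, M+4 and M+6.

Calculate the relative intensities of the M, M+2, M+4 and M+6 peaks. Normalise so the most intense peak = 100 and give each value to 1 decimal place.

86.4 : 100.0 : 38.6 : 5.0

The 3 Rb atoms are independent, so intensities follow the terms of (0.72170 + 0.27830)^3.
P(M) = 0.72170^3 = 0.375898
P(M+2) = 3 × 0.72170^2 × 0.27830^1 = 0.434858
P(M+4) = 3 × 0.72170^1 × 0.27830^2 = 0.167689
P(M+6) = 0.27830^3 = 0.021555
The M+2 peak is largest (0.434858); scaling to 100 gives 86.4 : 100.0 : 38.6 : 5.0.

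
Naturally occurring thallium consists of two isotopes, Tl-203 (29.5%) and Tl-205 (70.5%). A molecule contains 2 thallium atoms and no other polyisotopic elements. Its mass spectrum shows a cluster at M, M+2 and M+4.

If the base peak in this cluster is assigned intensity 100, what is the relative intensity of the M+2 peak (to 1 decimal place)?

Binomial terms of (0.295 + 0.705)^2: M 0.0870, M+2 0.4160, M+4 0.4970 → M+4 is the base peak.
P(M+4) = C(2,2) × 0.295^0 × 0.705^2 = 1 × 1.0000 × 0.497025 = 0.497025 (base)
P(M+2) = C(2,1) × 0.295^1 × 0.705^1 = 2 × 0.2950 × 0.7050 = 0.415950
Relative intensity = 0.415950 / 0.497025 × 100 = 83.7

83.7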